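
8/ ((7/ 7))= 8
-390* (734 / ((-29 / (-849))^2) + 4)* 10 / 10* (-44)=9078863473680 / 841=10795319231.49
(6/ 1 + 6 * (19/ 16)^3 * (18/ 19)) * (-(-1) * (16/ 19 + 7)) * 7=16574313/ 19456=851.89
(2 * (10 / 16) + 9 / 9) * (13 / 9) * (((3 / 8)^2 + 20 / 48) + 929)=2320175 / 768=3021.06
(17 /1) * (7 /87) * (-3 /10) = -119 /290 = -0.41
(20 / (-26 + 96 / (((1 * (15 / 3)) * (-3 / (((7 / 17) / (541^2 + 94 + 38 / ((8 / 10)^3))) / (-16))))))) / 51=-156186250 / 10355148151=-0.02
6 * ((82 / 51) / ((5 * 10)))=82 / 425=0.19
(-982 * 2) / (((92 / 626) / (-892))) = 274170472 / 23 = 11920455.30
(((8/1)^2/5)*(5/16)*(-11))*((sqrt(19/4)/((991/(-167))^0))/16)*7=-77*sqrt(19)/8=-41.95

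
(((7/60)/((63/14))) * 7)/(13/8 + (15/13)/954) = 135044/1210095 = 0.11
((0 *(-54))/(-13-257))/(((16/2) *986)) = 0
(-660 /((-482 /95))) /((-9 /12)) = -41800 /241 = -173.44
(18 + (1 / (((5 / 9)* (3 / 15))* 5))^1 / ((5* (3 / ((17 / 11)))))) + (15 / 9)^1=16378 / 825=19.85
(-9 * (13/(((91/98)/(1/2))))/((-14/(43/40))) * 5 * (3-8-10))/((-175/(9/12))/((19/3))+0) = 9.85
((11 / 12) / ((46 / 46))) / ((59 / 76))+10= 1979 / 177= 11.18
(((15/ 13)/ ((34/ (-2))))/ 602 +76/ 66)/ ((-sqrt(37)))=-5055101 * sqrt(37)/ 162444282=-0.19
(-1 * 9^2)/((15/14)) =-378/5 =-75.60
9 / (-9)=-1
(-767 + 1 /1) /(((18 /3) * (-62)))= 383 /186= 2.06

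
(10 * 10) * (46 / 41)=4600 / 41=112.20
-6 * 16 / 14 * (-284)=13632 / 7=1947.43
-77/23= -3.35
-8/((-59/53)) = 424/59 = 7.19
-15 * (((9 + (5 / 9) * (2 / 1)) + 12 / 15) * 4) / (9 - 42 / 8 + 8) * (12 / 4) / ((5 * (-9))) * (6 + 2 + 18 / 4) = 19640 / 423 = 46.43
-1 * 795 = -795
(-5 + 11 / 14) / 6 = -59 / 84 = -0.70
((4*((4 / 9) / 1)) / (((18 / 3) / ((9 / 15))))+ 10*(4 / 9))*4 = 18.49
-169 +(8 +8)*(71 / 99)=-15595 / 99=-157.53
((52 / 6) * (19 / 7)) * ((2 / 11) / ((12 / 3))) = 247 / 231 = 1.07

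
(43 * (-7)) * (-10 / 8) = 1505 / 4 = 376.25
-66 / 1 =-66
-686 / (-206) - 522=-53423 / 103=-518.67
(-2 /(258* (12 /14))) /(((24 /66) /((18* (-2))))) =77 /86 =0.90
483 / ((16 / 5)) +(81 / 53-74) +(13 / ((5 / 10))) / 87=5810941 / 73776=78.76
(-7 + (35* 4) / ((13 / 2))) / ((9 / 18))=378 / 13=29.08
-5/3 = -1.67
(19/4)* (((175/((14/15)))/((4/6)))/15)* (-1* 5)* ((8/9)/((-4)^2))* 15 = -371.09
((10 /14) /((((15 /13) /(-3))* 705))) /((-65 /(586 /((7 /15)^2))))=1758 /16121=0.11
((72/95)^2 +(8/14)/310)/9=1128538/17625825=0.06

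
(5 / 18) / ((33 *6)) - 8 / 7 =-28477 / 24948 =-1.14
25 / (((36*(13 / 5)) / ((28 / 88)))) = 875 / 10296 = 0.08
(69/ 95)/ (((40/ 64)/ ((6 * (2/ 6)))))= 1104/ 475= 2.32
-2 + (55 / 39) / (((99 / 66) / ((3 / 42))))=-1583 / 819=-1.93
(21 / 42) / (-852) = -1 / 1704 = -0.00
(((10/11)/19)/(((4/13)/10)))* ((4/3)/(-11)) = -1300/6897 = -0.19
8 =8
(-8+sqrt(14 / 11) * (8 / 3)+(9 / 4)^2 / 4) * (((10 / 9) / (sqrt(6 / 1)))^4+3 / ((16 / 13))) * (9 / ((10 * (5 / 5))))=-1009794641 / 67184640+2342911 * sqrt(154) / 4330260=-8.32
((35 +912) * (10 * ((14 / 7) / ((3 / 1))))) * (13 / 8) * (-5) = -307775 / 6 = -51295.83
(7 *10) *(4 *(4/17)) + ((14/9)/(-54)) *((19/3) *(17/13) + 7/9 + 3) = 31674811/483327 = 65.53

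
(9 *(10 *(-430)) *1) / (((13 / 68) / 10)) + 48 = -26315376 / 13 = -2024259.69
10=10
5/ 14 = 0.36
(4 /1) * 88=352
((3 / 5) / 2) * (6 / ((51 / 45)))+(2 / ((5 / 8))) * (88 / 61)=32171 / 5185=6.20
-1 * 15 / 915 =-1 / 61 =-0.02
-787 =-787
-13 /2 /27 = -13 /54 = -0.24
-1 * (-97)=97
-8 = -8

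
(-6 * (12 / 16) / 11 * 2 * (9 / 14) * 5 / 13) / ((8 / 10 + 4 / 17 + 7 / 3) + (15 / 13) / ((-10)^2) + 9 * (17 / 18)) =-0.02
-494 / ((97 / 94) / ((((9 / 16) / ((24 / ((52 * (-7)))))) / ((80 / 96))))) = 9507771 / 1940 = 4900.91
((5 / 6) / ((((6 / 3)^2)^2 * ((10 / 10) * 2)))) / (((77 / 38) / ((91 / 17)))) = 1235 / 17952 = 0.07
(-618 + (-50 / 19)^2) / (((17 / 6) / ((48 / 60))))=-5294352 / 30685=-172.54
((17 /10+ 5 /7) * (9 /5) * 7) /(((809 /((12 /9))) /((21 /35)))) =3042 /101125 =0.03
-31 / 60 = -0.52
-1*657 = -657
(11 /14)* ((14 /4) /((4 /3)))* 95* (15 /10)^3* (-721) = -61029045 /128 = -476789.41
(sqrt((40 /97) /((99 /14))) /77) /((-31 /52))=-208*sqrt(37345) /7640787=-0.01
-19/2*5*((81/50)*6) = -4617/10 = -461.70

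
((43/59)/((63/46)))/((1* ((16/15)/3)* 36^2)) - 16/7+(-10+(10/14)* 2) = -10.86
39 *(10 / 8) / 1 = 195 / 4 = 48.75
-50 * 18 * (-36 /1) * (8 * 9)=2332800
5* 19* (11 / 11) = 95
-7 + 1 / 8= -55 / 8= -6.88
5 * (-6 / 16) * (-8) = 15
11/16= 0.69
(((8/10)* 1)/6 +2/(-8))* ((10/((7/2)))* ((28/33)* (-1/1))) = 28/99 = 0.28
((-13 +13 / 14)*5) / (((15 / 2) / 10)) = -1690 / 21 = -80.48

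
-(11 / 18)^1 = -11 / 18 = -0.61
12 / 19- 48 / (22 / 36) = -16284 / 209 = -77.91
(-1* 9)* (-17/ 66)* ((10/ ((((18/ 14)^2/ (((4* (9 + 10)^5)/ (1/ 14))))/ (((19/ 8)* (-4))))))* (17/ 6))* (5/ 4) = -116587926147175/ 1782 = -65425323314.91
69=69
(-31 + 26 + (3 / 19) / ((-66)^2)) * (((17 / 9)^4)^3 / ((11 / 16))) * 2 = -642930630249888020632 / 21427081644204027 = -30005.52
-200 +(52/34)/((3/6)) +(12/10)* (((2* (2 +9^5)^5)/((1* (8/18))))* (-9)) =-2966138854337759685281973621/85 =-34895751227503055120964400.00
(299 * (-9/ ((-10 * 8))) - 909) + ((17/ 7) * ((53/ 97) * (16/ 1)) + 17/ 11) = -509437081/ 597520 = -852.59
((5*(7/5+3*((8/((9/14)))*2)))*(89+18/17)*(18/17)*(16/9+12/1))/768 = 54153001/83232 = 650.63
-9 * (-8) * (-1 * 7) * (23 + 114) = -69048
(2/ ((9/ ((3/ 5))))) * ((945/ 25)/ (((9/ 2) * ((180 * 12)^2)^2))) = 7/ 136048896000000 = 0.00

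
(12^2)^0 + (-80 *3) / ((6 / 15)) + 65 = -534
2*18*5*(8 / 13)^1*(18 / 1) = 25920 / 13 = 1993.85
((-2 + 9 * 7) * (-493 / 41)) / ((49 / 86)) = -1287.35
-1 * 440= -440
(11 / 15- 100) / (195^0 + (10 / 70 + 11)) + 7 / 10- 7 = -36911 / 2550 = -14.47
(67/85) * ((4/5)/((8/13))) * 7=6097/850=7.17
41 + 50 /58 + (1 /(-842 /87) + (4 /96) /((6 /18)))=4090869 /97672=41.88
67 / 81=0.83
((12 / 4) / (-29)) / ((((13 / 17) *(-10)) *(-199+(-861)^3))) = -3 / 141547439800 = -0.00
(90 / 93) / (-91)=-30 / 2821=-0.01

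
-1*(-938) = 938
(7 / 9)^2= 49 / 81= 0.60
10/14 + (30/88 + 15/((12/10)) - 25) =-3525/308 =-11.44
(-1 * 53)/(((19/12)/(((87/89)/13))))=-55332/21983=-2.52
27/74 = 0.36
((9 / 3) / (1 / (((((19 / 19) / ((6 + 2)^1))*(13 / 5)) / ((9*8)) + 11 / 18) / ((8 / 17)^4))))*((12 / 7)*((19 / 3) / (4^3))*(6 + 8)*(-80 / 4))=-937857309 / 524288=-1788.82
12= 12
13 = 13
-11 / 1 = -11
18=18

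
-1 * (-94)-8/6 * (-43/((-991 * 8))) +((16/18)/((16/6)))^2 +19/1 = 2017547/17838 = 113.10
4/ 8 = 1/ 2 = 0.50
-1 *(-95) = 95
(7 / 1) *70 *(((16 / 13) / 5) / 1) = 1568 / 13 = 120.62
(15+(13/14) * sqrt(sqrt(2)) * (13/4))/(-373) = -15/373 - 169 * 2^(1/4)/20888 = -0.05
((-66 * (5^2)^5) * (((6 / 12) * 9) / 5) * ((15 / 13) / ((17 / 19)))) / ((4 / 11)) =-1818544921875 / 884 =-2057177513.43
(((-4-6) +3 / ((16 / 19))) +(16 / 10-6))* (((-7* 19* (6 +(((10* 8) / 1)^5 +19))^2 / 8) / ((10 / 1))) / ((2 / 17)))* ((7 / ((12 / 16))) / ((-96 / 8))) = -654839786552258325050025 / 512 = -1278983958109879541113.33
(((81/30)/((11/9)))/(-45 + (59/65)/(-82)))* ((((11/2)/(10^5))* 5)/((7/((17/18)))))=-244647/134349040000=-0.00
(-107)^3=-1225043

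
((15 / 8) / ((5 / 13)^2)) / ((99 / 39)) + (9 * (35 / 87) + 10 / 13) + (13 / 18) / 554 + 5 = 5948510527 / 413538840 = 14.38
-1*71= -71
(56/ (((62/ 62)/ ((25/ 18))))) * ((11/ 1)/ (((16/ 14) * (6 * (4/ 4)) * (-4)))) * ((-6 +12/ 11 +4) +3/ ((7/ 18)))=-22925/ 108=-212.27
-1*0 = 0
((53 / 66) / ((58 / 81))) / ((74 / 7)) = 10017 / 94424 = 0.11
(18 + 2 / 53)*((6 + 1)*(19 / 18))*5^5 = 198668750 / 477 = 416496.33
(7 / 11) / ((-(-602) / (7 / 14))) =1 / 1892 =0.00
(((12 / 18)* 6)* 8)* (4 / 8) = 16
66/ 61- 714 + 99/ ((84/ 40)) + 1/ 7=-284225/ 427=-665.63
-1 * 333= -333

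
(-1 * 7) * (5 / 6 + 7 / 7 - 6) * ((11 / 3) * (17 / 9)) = 32725 / 162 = 202.01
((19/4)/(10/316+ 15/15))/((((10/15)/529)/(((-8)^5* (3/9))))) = -6504685568/163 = -39906046.43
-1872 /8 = -234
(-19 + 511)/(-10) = -246/5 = -49.20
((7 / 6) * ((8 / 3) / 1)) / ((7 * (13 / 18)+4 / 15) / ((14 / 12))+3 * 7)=0.12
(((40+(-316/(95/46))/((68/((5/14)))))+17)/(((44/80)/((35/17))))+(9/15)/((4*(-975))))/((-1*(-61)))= 82588939599/23948996500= 3.45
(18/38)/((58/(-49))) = -441/1102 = -0.40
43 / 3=14.33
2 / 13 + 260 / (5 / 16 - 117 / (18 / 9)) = -52218 / 12103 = -4.31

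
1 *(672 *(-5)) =-3360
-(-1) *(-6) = -6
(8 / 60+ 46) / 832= 173 / 3120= 0.06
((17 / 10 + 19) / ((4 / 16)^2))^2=2742336 / 25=109693.44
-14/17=-0.82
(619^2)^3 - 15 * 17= 56252767574402026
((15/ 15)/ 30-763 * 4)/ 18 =-91559/ 540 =-169.55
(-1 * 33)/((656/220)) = -1815/164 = -11.07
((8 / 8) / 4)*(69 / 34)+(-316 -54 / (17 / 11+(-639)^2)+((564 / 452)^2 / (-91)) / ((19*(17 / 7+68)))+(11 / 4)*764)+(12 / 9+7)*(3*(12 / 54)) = 225154232196536290637 / 125709850480781736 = 1791.06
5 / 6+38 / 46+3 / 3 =367 / 138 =2.66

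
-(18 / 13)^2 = -324 / 169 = -1.92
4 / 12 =1 / 3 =0.33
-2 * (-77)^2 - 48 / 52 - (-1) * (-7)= -154257 / 13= -11865.92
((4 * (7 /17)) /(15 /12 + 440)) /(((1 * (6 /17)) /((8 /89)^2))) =3584 /41941695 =0.00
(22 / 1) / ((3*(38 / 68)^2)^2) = 29399392 / 1172889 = 25.07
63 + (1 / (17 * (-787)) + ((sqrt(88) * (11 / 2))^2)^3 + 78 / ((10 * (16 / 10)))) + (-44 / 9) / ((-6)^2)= 163539556093767133 / 8669592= 18863581595.74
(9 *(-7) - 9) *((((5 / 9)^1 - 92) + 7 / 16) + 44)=6769 / 2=3384.50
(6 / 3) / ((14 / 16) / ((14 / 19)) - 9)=-32 / 125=-0.26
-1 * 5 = -5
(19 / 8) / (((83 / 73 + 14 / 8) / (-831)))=-384199 / 562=-683.63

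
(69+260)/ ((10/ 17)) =5593/ 10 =559.30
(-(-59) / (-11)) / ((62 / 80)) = -2360 / 341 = -6.92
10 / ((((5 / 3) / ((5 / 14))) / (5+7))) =180 / 7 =25.71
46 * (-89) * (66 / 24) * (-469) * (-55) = -580826015 / 2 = -290413007.50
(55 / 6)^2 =3025 / 36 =84.03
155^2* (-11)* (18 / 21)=-1585650 / 7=-226521.43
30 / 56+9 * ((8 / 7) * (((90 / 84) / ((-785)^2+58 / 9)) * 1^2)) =582358155 / 1087032268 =0.54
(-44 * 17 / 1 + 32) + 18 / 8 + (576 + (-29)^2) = 2813 / 4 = 703.25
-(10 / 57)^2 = -0.03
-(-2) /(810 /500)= 100 /81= 1.23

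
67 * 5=335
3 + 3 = 6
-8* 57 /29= -456 /29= -15.72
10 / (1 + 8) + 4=46 / 9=5.11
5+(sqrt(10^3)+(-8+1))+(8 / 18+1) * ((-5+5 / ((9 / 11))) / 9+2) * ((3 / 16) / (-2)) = -4447 / 1944+10 * sqrt(10) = 29.34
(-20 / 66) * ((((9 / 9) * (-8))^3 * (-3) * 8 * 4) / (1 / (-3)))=491520 / 11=44683.64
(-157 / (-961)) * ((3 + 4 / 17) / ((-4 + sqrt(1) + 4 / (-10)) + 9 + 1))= 3925 / 49011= 0.08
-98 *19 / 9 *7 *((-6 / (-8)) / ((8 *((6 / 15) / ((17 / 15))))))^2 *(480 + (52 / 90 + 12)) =-20873866279 / 414720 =-50332.43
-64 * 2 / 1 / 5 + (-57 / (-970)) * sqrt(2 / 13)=-128 / 5 + 57 * sqrt(26) / 12610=-25.58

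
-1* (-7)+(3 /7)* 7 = 10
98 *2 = 196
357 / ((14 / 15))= 765 / 2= 382.50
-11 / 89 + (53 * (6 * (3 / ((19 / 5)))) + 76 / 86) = 18310061 / 72713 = 251.81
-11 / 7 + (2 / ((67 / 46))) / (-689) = -508437 / 323141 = -1.57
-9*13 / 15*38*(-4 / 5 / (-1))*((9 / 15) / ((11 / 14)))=-248976 / 1375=-181.07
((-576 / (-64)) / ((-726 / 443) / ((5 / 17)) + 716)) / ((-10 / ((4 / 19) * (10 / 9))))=-4430 / 14949181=-0.00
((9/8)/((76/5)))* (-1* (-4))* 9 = 405/152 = 2.66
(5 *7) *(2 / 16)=35 / 8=4.38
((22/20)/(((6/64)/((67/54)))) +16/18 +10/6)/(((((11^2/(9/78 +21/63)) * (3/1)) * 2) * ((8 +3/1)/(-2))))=-48517/25227774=-0.00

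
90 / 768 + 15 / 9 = 685 / 384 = 1.78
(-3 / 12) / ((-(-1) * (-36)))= 1 / 144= 0.01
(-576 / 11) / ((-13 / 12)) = 6912 / 143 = 48.34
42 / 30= 7 / 5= 1.40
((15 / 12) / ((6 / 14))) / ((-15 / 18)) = -7 / 2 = -3.50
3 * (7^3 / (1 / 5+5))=5145 / 26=197.88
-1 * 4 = -4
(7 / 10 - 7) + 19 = 127 / 10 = 12.70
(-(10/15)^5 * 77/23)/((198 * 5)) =-112/251505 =-0.00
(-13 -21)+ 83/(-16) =-627/16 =-39.19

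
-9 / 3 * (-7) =21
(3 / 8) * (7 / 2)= 21 / 16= 1.31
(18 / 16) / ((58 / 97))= 1.88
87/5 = 17.40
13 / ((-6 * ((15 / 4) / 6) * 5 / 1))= -52 / 75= -0.69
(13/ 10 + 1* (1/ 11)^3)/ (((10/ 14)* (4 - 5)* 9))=-40397/ 199650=-0.20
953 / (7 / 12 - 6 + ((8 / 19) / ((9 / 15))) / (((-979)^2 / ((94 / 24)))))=-624761682732 / 3551022025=-175.94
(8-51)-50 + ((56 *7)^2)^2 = 23612624803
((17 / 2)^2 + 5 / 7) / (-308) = -0.24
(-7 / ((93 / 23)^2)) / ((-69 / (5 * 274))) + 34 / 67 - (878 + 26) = -1555897508 / 1738449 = -894.99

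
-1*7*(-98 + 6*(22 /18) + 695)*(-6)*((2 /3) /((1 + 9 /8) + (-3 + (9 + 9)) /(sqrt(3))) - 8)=-2754860752 /13533 + 16244480*sqrt(3) /13533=-201487.07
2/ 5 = 0.40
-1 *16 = -16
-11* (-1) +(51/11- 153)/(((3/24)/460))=-6005639/11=-545967.18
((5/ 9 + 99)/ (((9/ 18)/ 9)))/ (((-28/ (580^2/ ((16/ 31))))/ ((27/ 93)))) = -12110400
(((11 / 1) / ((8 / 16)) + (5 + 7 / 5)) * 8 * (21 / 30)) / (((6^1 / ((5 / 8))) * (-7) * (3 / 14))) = -497 / 45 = -11.04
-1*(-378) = 378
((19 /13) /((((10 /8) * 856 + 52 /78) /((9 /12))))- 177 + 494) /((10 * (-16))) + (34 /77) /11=-3994301023 /2057735680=-1.94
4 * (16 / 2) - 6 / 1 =26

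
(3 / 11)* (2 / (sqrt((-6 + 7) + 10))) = 6* sqrt(11) / 121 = 0.16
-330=-330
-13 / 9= -1.44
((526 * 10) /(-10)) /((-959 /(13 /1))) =6838 /959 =7.13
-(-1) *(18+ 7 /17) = 313 /17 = 18.41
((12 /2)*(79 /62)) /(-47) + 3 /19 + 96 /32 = 82917 /27683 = 3.00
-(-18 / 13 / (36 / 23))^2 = -529 / 676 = -0.78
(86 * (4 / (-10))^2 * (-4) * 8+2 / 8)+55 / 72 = -790751 / 1800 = -439.31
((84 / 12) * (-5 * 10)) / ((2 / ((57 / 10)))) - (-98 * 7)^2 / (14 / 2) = -136451 / 2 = -68225.50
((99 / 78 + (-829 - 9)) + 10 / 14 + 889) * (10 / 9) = 48215 / 819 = 58.87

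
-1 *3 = -3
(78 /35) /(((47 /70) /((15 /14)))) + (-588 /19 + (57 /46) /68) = -535226109 /19553128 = -27.37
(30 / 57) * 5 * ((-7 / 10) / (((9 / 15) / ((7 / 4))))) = -1225 / 228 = -5.37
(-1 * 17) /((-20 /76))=323 /5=64.60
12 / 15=4 / 5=0.80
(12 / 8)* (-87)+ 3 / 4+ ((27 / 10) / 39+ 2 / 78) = -101131 / 780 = -129.66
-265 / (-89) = 265 / 89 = 2.98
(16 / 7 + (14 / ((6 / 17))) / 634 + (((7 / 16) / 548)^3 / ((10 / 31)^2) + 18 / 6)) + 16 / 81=67190674309265743597 / 12115572604718284800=5.55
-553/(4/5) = -2765/4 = -691.25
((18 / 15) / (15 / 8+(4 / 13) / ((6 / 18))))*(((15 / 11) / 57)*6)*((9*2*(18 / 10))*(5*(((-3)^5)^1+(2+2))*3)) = -144960192 / 20273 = -7150.41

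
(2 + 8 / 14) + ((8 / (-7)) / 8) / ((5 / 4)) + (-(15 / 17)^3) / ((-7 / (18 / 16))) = 3532019 / 1375640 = 2.57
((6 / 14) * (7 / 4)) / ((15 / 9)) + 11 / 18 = 191 / 180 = 1.06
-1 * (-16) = 16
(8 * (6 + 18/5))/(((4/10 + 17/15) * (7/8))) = 9216/161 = 57.24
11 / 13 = 0.85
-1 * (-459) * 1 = 459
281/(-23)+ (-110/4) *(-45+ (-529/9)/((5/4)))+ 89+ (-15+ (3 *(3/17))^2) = 310203073/119646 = 2592.67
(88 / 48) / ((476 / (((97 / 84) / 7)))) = 1067 / 1679328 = 0.00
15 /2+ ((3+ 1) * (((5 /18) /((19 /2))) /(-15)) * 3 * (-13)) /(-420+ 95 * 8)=218051 /29070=7.50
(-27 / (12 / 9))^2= 410.06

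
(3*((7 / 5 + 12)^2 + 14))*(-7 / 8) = -101619 / 200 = -508.10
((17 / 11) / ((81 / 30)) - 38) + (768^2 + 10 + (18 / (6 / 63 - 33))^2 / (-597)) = 16644389275259942 / 28220559543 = 589796.57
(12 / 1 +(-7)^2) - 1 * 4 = 57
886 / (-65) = -886 / 65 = -13.63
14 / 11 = 1.27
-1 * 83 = -83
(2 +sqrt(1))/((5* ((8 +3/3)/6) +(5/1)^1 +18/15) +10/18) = 270/1283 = 0.21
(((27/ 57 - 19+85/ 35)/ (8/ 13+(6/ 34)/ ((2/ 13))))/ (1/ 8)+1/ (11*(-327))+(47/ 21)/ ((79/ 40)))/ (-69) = 235324726969/ 225716448881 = 1.04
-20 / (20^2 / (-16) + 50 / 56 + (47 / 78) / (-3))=65520 / 79633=0.82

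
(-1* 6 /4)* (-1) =3 /2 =1.50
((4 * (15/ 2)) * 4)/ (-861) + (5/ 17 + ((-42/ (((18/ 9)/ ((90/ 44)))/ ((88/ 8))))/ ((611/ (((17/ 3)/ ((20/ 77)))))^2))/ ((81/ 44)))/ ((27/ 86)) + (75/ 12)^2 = 38.82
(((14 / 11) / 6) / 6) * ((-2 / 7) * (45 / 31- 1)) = -14 / 3069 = -0.00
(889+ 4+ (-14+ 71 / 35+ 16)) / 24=7849 / 210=37.38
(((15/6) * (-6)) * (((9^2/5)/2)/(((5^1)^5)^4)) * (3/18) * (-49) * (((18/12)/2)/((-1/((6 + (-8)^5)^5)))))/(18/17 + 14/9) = 112658964121.27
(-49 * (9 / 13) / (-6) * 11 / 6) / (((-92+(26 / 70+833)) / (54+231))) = 5376525 / 1349296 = 3.98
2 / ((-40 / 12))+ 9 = 42 / 5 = 8.40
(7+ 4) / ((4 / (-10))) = -55 / 2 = -27.50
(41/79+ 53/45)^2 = 36385024/12638025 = 2.88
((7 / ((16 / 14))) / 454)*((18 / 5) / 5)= 441 / 45400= 0.01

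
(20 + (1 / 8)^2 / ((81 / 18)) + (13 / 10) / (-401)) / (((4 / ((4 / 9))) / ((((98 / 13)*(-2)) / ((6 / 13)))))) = -565897717 / 7795440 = -72.59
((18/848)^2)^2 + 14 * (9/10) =2036122873893/161597050880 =12.60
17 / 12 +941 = 11309 / 12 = 942.42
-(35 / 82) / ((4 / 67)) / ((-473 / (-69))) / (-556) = 0.00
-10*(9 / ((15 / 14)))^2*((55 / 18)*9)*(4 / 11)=-7056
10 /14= 5 /7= 0.71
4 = 4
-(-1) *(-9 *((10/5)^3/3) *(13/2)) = -156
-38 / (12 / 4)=-38 / 3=-12.67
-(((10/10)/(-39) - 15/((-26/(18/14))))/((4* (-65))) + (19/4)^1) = -4.75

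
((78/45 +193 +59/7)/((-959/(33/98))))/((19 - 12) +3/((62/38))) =-1818553/225321845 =-0.01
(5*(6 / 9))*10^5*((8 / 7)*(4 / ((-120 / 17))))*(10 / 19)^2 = -1360000000 / 22743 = -59798.62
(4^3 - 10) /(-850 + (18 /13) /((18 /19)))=-0.06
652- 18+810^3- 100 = 531441534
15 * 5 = 75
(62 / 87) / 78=31 / 3393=0.01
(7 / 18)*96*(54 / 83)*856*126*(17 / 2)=1848220416 / 83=22267715.86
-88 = -88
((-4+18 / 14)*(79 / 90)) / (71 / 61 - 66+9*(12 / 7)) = 91561 / 1898730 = 0.05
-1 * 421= -421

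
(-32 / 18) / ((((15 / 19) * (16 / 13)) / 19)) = -4693 / 135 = -34.76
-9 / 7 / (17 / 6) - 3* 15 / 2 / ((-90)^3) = -1749481 / 3855600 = -0.45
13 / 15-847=-12692 / 15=-846.13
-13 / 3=-4.33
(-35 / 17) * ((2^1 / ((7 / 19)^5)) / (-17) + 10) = 10475040 / 693889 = 15.10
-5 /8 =-0.62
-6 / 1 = -6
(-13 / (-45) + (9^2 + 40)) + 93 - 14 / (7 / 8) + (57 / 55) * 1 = 98666 / 495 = 199.33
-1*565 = -565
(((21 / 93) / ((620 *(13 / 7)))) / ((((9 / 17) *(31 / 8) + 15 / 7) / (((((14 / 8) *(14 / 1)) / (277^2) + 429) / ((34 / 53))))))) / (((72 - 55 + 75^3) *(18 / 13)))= 1196787760049 / 22359188194958189520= 0.00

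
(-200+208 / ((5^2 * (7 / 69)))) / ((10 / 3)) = -30972 / 875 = -35.40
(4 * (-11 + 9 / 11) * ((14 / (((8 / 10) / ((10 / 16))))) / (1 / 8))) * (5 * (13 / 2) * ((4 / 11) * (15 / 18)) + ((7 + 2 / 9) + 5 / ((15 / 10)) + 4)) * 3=-94707200 / 363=-260901.38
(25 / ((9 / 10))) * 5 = 138.89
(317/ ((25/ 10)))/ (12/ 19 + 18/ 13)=78299/ 1245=62.89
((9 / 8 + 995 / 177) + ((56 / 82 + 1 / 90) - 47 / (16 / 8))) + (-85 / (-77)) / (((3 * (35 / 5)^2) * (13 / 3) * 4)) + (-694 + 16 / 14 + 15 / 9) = -30209337272251 / 42713831160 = -707.25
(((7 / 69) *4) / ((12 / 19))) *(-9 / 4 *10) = -665 / 46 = -14.46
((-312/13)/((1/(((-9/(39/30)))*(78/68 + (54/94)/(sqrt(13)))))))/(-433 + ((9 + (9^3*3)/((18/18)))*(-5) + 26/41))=-44280/2651473 - 797040*sqrt(13)/1238861767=-0.02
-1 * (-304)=304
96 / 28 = 3.43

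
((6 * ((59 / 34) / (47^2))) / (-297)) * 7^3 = -20237 / 3717747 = -0.01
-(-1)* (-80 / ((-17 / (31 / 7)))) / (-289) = -2480 / 34391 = -0.07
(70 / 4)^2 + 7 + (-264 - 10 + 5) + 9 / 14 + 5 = 1397 / 28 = 49.89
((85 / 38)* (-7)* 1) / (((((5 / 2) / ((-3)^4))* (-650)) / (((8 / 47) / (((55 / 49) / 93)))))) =175699692 / 15962375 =11.01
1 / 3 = 0.33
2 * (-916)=-1832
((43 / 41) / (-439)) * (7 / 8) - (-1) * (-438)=-63068797 / 143992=-438.00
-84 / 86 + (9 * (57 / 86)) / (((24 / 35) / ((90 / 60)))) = 16611 / 1376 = 12.07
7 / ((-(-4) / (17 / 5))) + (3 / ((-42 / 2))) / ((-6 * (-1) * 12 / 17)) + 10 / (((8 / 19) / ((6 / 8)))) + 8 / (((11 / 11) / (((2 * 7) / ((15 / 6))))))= 69077 / 1008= 68.53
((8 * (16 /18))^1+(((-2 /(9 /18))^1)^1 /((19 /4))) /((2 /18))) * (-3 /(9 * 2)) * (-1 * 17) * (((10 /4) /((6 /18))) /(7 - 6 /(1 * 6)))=-1.66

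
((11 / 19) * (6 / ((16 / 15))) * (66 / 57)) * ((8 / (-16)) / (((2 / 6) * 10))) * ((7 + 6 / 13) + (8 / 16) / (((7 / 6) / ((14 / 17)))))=-5642109 / 1276496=-4.42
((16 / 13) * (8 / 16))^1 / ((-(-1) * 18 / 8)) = 32 / 117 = 0.27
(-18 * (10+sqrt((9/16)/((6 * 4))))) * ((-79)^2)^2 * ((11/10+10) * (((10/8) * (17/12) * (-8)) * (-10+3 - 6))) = -14332266555165 - 2866453311033 * sqrt(6)/32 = -14551683679650.69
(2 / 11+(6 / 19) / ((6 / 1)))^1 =49 / 209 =0.23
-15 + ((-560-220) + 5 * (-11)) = -850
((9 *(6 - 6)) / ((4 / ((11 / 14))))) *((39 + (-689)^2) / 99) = 0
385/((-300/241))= -18557/60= -309.28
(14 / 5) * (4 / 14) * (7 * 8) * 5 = 224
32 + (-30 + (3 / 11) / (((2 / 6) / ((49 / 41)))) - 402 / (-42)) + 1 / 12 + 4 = 630109 / 37884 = 16.63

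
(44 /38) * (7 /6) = 77 /57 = 1.35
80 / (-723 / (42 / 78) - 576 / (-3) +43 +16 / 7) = -280 / 3869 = -0.07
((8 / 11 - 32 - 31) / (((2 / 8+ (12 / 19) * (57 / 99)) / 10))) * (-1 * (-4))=-109600 / 27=-4059.26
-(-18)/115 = 18/115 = 0.16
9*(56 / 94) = 252 / 47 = 5.36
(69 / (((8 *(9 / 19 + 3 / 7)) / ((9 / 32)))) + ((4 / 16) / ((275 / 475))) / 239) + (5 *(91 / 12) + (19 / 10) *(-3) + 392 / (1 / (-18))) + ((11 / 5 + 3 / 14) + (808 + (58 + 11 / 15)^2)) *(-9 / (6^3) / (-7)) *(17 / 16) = -1245533427080599 / 178082150400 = -6994.15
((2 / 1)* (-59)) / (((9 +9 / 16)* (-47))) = 1888 / 7191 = 0.26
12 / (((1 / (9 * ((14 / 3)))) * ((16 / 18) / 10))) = 5670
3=3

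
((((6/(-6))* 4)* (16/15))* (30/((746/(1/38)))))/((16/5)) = -10/7087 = -0.00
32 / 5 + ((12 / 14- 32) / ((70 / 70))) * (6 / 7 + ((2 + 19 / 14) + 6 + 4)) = -106887 / 245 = -436.27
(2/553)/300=1/82950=0.00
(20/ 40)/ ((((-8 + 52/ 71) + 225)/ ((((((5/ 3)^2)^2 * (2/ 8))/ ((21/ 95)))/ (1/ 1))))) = 0.02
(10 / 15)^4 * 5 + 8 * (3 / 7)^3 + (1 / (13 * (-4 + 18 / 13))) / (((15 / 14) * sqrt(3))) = 44936 / 27783 - 7 * sqrt(3) / 765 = 1.60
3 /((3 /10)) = 10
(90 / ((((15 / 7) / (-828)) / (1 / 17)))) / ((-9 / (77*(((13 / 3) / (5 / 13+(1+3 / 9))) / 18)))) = 2452.55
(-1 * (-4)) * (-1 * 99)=-396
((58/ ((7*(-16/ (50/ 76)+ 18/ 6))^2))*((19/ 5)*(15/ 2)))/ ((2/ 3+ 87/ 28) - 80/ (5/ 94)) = -12397500/ 250604281837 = -0.00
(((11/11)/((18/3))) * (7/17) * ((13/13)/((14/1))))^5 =1/353305857024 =0.00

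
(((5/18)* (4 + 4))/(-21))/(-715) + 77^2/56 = 22891901/216216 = 105.88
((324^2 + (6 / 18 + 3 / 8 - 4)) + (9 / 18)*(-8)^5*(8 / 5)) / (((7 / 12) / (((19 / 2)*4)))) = 5130541.23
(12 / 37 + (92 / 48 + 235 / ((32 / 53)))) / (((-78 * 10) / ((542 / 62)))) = -75363203 / 17177472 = -4.39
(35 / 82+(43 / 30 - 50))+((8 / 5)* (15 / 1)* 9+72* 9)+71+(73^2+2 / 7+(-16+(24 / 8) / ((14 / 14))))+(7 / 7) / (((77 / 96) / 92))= 299181653 / 47355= 6317.85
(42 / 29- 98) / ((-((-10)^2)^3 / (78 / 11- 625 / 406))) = 0.00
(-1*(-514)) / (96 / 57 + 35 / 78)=761748 / 3161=240.98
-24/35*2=-1.37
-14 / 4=-7 / 2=-3.50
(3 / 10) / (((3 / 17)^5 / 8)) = 5679428 / 405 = 14023.28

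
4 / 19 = 0.21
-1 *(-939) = 939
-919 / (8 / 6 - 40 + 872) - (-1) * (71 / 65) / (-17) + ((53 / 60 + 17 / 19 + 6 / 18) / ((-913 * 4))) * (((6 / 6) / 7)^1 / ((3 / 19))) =-1788178409 / 1531530000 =-1.17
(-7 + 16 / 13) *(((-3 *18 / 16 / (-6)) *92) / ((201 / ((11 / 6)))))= -2.72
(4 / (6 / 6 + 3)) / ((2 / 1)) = 1 / 2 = 0.50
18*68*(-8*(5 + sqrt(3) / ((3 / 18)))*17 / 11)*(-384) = 319610880 / 11 + 383533056*sqrt(3) / 11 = 89446329.03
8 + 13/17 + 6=251/17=14.76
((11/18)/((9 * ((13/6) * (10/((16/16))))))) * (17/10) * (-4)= -187/8775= -0.02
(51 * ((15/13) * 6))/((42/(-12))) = -9180/91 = -100.88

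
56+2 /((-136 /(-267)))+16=5163 /68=75.93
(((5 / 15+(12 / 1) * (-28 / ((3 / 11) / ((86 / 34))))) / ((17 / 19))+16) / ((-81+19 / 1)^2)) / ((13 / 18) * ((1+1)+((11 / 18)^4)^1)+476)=-473248131768 / 250609895451133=-0.00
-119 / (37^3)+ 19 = 19.00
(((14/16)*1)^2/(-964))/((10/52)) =-0.00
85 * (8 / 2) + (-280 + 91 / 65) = 307 / 5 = 61.40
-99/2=-49.50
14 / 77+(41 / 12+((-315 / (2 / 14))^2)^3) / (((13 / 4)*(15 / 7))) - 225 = 106199759695644627993952 / 6435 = 16503459160162335352.60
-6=-6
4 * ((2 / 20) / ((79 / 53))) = 106 / 395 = 0.27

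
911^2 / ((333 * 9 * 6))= 46.15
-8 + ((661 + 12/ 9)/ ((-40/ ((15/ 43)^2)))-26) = -532733/ 14792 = -36.01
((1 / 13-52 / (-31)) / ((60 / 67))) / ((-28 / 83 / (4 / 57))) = -561661 / 1378260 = -0.41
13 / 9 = 1.44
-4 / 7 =-0.57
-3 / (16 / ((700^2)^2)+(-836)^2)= -45018750000 / 10487808100000001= -0.00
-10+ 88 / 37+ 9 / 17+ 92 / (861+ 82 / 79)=-299226989 / 42835529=-6.99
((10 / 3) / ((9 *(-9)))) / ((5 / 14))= -28 / 243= -0.12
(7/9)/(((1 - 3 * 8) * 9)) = -7/1863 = -0.00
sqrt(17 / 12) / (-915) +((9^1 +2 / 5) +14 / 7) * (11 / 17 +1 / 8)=8.80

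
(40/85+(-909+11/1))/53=-15258/901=-16.93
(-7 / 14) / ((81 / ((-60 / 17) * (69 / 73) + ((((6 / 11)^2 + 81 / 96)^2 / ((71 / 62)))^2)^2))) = 18393958291712456502997767326123721871 / 1792422916877348338672046901807481356288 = 0.01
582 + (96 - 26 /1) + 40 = 692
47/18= 2.61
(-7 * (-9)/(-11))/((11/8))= -504/121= -4.17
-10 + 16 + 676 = 682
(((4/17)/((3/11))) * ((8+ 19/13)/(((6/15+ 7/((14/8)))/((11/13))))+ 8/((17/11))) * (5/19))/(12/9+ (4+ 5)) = 4421890/28767349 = 0.15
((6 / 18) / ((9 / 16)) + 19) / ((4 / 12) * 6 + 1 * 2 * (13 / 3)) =529 / 288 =1.84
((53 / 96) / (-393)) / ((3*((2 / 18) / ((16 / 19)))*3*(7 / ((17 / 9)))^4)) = -4426613 / 705764158722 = -0.00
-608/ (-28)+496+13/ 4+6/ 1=14755/ 28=526.96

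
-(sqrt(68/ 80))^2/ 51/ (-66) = 1/ 3960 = 0.00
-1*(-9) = 9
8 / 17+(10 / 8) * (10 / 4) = 489 / 136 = 3.60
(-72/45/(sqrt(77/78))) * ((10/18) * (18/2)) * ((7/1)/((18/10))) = -40 * sqrt(6006)/99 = -31.31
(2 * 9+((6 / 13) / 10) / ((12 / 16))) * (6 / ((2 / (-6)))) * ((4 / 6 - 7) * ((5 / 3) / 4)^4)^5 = 27722742328643798828125 / 336412439337265941970944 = 0.08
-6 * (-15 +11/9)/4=62/3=20.67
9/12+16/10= 47/20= 2.35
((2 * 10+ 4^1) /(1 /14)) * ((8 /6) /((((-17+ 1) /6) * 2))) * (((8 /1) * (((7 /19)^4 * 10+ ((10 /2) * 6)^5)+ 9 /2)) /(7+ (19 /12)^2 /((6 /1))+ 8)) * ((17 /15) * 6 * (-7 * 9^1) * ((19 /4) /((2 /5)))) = 6393556847309692032 /1186607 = 5388099722409.94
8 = 8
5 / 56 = 0.09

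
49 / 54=0.91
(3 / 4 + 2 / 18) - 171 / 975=8023 / 11700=0.69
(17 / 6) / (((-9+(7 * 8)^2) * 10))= 17 / 187620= 0.00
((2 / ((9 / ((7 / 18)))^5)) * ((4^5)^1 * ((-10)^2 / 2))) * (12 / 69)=215129600 / 80196041223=0.00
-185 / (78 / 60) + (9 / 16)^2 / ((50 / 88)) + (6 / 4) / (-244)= -179861237 / 1268800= -141.76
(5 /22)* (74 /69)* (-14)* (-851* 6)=191660 /11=17423.64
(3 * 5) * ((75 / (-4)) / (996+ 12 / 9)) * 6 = -10125 / 5984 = -1.69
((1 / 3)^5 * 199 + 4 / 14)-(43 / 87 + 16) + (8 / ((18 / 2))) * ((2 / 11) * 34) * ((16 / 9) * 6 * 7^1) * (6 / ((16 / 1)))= 75135898 / 542619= 138.47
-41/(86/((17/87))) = -697/7482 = -0.09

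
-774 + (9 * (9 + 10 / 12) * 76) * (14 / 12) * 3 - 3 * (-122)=23133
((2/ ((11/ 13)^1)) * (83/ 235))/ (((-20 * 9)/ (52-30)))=-1079/ 10575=-0.10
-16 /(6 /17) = -136 /3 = -45.33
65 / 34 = 1.91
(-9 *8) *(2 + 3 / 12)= -162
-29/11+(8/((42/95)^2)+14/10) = 962762/24255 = 39.69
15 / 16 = 0.94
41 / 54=0.76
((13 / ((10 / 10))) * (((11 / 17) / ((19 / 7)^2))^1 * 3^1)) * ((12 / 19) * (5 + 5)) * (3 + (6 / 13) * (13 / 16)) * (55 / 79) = 468242775 / 9211637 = 50.83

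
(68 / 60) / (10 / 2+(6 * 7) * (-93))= -17 / 58515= -0.00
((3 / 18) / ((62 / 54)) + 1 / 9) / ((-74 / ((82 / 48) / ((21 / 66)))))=-64493 / 3468528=-0.02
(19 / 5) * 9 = 171 / 5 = 34.20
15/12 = 5/4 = 1.25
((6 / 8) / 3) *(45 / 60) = 3 / 16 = 0.19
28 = 28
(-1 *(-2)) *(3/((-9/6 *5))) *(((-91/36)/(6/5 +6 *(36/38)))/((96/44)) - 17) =13.73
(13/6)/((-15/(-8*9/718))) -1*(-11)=19771/1795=11.01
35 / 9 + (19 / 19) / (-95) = 3316 / 855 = 3.88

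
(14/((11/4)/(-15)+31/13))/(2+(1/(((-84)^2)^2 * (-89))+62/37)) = 1790323504220160/1034704539381719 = 1.73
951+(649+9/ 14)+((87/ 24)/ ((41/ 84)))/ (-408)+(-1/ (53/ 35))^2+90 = 370818805107/ 219281776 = 1691.06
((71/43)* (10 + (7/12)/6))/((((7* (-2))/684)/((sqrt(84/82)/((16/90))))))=-44132535* sqrt(1722)/394912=-4637.41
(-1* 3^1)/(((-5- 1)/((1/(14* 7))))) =0.01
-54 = -54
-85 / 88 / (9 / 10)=-425 / 396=-1.07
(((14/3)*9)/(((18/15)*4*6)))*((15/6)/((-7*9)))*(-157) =9.09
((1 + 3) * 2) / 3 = 8 / 3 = 2.67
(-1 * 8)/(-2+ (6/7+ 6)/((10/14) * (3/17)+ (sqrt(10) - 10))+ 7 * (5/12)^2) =106781143680/20277119917 - 5369462784 * sqrt(10)/20277119917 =4.43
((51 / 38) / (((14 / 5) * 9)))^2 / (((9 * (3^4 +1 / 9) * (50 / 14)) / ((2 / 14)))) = 289 / 1859467680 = 0.00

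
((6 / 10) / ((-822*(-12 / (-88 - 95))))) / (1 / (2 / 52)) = -61 / 142480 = -0.00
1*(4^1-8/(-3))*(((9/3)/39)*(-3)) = -1.54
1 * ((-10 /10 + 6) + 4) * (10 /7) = 90 /7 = 12.86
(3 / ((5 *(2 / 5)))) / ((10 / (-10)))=-3 / 2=-1.50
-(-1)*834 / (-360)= -139 / 60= -2.32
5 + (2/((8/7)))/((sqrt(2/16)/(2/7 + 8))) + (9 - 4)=10 + 29 *sqrt(2)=51.01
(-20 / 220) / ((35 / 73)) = -73 / 385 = -0.19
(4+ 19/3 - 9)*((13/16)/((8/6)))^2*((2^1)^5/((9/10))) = 845/48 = 17.60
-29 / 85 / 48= -0.01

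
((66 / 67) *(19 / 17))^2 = 1572516 / 1297321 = 1.21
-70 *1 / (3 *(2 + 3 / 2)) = -20 / 3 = -6.67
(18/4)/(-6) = -3/4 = -0.75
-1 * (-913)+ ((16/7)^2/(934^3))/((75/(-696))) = 113908860640851/124763264675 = 913.00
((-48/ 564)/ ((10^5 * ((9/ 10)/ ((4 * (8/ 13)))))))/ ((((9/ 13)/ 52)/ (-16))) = 6656/ 2379375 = 0.00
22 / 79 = 0.28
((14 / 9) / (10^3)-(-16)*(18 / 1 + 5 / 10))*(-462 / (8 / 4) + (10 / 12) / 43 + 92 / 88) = -68061.17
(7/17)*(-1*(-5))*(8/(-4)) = -70/17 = -4.12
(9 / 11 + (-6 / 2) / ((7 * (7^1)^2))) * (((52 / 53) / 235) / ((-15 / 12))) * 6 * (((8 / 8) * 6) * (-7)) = 0.68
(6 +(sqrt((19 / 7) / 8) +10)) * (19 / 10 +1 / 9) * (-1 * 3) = -1448 / 15 - 181 * sqrt(266) / 840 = -100.05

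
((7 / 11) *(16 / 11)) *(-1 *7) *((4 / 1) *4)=-12544 / 121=-103.67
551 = 551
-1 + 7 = 6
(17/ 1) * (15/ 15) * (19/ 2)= 323/ 2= 161.50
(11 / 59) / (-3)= -11 / 177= -0.06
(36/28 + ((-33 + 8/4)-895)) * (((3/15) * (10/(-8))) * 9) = 58257/28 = 2080.61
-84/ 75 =-28/ 25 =-1.12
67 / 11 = 6.09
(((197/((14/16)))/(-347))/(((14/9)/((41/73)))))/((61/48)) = -13957056/75714359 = -0.18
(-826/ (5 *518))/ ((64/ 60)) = -177/ 592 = -0.30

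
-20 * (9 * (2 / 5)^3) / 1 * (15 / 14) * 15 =-1296 / 7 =-185.14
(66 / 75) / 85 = 22 / 2125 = 0.01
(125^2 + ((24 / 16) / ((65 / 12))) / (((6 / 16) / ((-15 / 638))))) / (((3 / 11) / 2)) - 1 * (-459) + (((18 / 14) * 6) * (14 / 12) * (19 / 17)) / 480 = 353906703667 / 3076320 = 115042.23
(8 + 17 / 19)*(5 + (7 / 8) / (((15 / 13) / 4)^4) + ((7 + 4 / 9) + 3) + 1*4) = 1247564591 / 961875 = 1297.01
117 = 117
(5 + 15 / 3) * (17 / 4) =85 / 2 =42.50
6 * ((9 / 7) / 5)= 54 / 35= 1.54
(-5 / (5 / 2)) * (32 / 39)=-64 / 39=-1.64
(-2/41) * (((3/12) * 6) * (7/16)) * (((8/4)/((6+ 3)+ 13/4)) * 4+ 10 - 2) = -159/574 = -0.28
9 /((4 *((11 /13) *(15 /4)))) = 39 /55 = 0.71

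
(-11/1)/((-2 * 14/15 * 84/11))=605/784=0.77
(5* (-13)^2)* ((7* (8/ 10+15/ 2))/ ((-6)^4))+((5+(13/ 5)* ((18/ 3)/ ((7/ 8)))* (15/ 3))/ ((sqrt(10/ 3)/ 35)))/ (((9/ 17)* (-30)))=98189/ 2592 -11203* sqrt(30)/ 540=-75.75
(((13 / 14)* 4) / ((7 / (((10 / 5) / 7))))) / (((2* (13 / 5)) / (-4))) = -40 / 343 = -0.12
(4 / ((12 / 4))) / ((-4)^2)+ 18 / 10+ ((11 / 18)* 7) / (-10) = 131 / 90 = 1.46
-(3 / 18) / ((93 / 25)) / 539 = -0.00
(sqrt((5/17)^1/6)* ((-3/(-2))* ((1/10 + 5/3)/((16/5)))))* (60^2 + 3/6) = 381653* sqrt(510)/13056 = 660.15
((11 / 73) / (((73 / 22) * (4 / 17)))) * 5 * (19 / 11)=17765 / 10658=1.67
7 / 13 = 0.54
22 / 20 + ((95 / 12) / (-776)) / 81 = 4148021 / 3771360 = 1.10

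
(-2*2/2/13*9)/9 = -0.15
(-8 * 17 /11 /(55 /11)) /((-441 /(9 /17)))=8 /2695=0.00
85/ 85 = 1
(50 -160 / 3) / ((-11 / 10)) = 100 / 33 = 3.03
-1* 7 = -7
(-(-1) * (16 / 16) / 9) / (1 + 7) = 1 / 72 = 0.01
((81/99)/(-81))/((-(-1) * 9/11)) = -1/81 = -0.01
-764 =-764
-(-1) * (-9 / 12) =-3 / 4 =-0.75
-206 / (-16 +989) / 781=-206 / 759913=-0.00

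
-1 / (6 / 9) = -3 / 2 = -1.50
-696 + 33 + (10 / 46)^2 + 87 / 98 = -34322773 / 51842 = -662.06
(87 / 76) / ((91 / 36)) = 783 / 1729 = 0.45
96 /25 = 3.84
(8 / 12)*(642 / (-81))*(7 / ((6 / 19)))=-117.13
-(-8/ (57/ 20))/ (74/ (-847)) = -67760/ 2109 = -32.13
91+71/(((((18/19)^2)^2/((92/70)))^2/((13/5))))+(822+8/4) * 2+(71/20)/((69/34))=866328679894283581/388109236536000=2232.18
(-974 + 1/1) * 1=-973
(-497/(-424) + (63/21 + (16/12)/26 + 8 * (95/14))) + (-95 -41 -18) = -11053255/115752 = -95.49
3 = 3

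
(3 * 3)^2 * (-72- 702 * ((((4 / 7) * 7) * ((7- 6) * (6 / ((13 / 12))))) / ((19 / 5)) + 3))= -9650502 / 19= -507921.16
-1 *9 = -9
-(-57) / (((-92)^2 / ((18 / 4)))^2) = 4617 / 286557184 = 0.00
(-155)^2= 24025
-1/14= -0.07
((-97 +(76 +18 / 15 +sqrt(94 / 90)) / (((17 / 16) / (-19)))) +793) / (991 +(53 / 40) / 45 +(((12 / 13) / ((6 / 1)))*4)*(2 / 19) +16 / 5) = -5173721280 / 7515074587 - 9010560*sqrt(235) / 7515074587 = -0.71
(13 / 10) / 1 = 13 / 10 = 1.30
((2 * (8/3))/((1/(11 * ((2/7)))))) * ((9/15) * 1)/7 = 352/245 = 1.44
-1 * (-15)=15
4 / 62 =2 / 31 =0.06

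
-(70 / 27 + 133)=-3661 / 27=-135.59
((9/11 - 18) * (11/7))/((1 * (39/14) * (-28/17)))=153/26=5.88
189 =189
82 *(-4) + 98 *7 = 358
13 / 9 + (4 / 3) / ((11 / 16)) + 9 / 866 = 291001 / 85734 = 3.39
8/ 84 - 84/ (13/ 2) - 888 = -900.83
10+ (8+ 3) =21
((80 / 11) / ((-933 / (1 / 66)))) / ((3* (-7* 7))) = 0.00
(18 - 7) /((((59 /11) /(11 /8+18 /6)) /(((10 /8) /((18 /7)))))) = 148225 /33984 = 4.36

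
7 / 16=0.44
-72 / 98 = -36 / 49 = -0.73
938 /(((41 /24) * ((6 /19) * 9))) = 71288 /369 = 193.19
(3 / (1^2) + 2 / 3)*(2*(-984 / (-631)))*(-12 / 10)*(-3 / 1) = 129888 / 3155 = 41.17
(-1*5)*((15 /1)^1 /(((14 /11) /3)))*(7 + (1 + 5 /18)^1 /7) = -248875 /196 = -1269.77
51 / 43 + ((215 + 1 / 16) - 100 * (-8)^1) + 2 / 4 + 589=1605.75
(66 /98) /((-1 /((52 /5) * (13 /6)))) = -3718 /245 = -15.18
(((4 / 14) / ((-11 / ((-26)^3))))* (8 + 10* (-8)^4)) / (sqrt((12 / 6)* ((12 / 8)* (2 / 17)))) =240017856* sqrt(102) / 77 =31481318.47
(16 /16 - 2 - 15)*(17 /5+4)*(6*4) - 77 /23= -327169 /115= -2844.95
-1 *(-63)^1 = 63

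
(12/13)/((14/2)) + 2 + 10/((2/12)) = 5654/91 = 62.13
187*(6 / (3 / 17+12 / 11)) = 69938 / 79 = 885.29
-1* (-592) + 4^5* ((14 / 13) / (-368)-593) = -181386256 / 299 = -606643.00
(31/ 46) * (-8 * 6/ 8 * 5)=-465/ 23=-20.22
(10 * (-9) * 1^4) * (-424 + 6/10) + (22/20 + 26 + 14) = 381471/10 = 38147.10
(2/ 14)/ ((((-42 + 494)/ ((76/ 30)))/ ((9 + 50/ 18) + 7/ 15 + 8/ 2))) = 13889/ 1067850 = 0.01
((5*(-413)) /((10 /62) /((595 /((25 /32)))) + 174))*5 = -1218845600 /20540377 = -59.34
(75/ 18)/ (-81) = -25/ 486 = -0.05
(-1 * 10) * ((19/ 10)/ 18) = -1.06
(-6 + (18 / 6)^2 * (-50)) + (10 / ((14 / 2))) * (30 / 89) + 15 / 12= -1132037 / 2492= -454.27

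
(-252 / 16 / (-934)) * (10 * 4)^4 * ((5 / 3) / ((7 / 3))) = 14400000 / 467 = 30835.12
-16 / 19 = -0.84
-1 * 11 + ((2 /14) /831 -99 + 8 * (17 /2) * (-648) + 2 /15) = -1284796907 /29085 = -44173.87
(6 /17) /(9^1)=2 /51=0.04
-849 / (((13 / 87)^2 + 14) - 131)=6426081 / 885404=7.26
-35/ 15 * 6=-14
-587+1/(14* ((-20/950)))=-16531/28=-590.39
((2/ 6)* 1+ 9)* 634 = 17752/ 3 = 5917.33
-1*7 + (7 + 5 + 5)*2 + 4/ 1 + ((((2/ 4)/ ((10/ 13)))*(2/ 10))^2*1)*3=310507/ 10000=31.05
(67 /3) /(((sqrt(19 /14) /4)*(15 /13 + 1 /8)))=27872*sqrt(266) /7581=59.96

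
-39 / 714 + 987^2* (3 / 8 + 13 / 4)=3361857167 / 952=3531362.57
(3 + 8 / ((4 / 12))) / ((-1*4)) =-27 / 4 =-6.75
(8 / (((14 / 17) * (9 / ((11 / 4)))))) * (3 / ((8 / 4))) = 187 / 42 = 4.45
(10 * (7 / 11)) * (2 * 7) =980 / 11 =89.09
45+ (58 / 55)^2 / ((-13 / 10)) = 347197 / 7865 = 44.14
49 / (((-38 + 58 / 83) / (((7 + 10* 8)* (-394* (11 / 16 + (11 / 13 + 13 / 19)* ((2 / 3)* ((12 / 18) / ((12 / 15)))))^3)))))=5214421160306370943 / 31849345302528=163721.46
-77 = -77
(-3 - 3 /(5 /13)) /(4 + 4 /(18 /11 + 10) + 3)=-1728 /1175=-1.47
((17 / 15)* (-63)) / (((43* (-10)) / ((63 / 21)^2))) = 3213 / 2150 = 1.49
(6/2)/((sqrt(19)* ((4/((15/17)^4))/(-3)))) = -455625* sqrt(19)/6347596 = -0.31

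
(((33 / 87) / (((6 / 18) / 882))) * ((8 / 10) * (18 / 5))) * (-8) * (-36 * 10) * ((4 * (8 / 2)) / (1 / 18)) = 347640201216 / 145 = 2397518629.08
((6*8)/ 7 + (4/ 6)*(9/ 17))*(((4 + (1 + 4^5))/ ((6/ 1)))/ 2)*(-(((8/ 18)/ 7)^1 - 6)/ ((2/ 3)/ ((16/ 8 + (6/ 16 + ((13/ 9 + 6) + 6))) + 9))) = 19676657/ 144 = 136643.45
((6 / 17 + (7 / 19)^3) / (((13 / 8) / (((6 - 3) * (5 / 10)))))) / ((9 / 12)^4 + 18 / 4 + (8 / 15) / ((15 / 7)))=32476032000 / 442262702479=0.07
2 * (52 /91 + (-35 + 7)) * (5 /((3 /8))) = -5120 /7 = -731.43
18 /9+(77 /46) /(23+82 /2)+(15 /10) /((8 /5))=2.96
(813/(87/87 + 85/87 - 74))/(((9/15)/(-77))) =9077145/6266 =1448.63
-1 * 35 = -35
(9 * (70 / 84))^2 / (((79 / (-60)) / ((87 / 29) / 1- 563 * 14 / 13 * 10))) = 265885875 / 1027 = 258895.69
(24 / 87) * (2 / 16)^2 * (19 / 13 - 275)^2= 1580642 / 4901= 322.51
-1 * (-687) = 687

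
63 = 63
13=13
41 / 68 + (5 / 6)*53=9133 / 204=44.77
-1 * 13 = -13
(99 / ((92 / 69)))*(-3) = -891 / 4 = -222.75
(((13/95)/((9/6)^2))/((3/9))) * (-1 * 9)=-156/95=-1.64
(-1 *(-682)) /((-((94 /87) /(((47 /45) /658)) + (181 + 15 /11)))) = -108779 /137657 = -0.79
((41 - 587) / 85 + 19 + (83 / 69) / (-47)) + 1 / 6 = 2337103 / 183770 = 12.72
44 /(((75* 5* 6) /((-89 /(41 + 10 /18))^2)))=71289 /794750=0.09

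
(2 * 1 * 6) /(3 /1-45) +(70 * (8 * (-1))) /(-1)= 3918 /7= 559.71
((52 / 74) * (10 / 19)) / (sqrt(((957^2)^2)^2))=260 / 589661911733103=0.00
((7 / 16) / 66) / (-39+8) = -7 / 32736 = -0.00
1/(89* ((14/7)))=1/178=0.01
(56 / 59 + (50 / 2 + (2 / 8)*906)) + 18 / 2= 30851 / 118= 261.45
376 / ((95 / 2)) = 7.92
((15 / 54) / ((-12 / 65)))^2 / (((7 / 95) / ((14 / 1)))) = 10034375 / 23328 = 430.14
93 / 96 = 31 / 32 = 0.97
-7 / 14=-1 / 2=-0.50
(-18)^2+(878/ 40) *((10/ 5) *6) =2937/ 5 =587.40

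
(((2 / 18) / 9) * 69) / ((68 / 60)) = 115 / 153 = 0.75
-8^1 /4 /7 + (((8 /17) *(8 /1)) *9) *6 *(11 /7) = 5426 /17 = 319.18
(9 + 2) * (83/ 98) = 913/ 98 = 9.32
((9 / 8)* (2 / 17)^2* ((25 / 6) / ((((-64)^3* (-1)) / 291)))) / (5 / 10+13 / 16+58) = 21825 / 17973968896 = 0.00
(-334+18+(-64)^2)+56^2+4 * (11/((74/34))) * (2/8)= 256079/37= 6921.05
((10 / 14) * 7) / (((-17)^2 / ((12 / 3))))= 20 / 289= 0.07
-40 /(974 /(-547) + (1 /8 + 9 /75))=4376000 /167997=26.05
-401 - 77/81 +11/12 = -129935/324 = -401.03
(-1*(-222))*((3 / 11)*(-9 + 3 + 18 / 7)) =-15984 / 77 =-207.58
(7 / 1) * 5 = 35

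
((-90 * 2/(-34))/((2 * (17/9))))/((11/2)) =810/3179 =0.25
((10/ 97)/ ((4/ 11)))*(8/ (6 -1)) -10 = -926/ 97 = -9.55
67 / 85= 0.79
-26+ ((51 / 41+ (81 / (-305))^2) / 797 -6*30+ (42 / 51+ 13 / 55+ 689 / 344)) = -39682592786078257 / 195542834359400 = -202.94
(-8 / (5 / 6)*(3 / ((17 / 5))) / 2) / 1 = -72 / 17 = -4.24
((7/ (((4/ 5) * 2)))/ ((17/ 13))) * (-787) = -2632.98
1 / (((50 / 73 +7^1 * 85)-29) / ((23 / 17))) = 1679 / 703256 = 0.00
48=48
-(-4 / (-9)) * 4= -16 / 9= -1.78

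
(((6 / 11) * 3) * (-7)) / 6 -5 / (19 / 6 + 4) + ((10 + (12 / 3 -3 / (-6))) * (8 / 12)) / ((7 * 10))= -245213 / 99330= -2.47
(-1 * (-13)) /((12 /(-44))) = -143 /3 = -47.67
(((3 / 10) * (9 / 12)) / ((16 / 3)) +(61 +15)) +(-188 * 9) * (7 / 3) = -2478053 / 640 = -3871.96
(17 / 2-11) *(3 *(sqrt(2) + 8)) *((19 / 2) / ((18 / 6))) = -190-95 *sqrt(2) / 4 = -223.59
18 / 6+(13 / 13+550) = 554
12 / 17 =0.71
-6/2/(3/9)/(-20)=9/20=0.45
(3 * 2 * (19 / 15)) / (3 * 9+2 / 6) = 57 / 205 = 0.28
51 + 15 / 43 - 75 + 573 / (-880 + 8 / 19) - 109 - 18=-108728477 / 718616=-151.30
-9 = -9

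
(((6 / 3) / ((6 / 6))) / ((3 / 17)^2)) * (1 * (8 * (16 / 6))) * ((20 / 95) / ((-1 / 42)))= -2071552 / 171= -12114.34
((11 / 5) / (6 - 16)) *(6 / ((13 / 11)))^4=-146.16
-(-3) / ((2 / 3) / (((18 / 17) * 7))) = 567 / 17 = 33.35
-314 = -314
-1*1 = -1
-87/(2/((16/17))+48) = -696/401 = -1.74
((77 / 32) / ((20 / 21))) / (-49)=-33 / 640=-0.05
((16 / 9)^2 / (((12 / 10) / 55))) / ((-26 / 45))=-250.71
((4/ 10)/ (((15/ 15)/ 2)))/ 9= 0.09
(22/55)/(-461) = -2/2305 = -0.00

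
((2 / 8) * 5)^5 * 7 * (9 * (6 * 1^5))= 590625 / 512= 1153.56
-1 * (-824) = 824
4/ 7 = 0.57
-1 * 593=-593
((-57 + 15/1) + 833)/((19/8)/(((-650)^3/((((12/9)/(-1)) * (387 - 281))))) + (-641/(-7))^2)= 31932571125000/338514583924343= 0.09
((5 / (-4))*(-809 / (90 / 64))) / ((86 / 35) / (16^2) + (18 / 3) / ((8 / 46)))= 28994560 / 1391427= 20.84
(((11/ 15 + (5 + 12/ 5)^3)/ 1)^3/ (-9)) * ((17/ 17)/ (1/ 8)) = -28224415916391232/ 474609375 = -59468728.19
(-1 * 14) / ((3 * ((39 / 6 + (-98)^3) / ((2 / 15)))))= 56 / 84706695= 0.00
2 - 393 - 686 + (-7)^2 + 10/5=-1026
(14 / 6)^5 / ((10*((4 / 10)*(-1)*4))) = -16807 / 3888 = -4.32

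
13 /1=13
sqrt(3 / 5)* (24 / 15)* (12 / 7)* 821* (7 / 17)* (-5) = -78816* sqrt(15) / 85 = -3591.21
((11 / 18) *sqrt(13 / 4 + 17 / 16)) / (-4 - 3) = -11 *sqrt(69) / 504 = -0.18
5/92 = 0.05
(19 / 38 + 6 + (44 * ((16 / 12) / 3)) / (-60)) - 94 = -23713 / 270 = -87.83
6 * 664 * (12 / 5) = 47808 / 5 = 9561.60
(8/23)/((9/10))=80/207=0.39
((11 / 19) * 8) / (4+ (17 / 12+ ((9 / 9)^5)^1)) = 96 / 133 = 0.72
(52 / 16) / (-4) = -13 / 16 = -0.81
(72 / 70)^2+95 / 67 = 203207 / 82075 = 2.48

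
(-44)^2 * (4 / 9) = 7744 / 9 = 860.44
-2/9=-0.22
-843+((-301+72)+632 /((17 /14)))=-9376 /17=-551.53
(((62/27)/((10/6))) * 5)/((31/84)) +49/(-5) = 133/15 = 8.87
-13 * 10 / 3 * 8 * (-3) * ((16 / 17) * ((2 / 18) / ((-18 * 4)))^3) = -65 / 18068994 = -0.00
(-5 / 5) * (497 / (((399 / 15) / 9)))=-3195 / 19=-168.16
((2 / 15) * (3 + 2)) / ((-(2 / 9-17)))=0.04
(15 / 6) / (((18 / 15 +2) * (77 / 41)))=0.42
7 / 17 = 0.41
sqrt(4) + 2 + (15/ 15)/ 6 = 25/ 6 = 4.17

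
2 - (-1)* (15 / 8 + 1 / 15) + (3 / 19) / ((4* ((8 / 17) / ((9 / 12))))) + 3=7.00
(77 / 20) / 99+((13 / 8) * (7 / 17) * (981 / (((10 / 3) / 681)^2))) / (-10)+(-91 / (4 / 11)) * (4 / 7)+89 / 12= -3353598973111 / 1224000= -2739868.44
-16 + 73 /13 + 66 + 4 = 59.62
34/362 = 17/181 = 0.09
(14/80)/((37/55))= 77/296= 0.26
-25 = -25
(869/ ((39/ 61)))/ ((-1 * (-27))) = 53009/ 1053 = 50.34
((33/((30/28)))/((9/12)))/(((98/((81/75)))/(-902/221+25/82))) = -1935846/1132625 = -1.71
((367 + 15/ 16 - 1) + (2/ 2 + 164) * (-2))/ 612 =197/ 3264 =0.06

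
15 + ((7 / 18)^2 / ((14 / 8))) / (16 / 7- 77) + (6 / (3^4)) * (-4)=14.70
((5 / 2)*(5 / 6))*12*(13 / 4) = 325 / 4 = 81.25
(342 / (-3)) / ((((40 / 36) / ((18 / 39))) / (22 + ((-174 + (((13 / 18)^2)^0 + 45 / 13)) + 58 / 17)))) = 98040456 / 14365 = 6824.95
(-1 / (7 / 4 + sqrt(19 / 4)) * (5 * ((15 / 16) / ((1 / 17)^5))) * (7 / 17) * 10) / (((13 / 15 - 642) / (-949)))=-10323361.92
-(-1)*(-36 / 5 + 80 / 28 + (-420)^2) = 6173848 / 35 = 176395.66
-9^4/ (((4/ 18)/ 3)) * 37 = -6554439/ 2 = -3277219.50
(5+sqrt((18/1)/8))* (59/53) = 767/106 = 7.24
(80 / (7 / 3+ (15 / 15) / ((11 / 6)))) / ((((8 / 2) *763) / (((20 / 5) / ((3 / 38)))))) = 352 / 763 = 0.46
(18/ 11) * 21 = 378/ 11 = 34.36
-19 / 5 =-3.80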